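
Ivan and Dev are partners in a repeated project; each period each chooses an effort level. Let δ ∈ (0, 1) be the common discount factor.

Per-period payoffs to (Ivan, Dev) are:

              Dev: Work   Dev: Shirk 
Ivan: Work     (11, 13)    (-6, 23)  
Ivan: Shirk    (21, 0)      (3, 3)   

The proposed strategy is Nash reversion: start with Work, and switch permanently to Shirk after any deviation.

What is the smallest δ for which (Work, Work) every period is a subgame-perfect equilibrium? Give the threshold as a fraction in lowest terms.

5/9

Ivan: cooperation gives 11 each period; deviation gives 21 once then 3 forever.
  11/(1−δ) ≥ 21 + 3δ/(1−δ) ⇒ δ ≥ 10/18 = 5/9.
Dev: cooperation gives 13 each period; deviation gives 23 once then 3 forever.
  δ ≥ 10/20 = 1/2.
Both must hold, so the binding constraint is Ivan's: δ ≥ 5/9.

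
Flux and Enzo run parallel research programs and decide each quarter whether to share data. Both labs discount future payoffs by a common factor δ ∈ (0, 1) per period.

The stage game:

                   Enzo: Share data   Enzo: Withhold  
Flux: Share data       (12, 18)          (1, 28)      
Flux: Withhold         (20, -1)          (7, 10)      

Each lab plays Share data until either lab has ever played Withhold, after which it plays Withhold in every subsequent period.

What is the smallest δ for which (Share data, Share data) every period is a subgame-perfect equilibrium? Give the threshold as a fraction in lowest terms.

Flux: cooperation gives 12 each period; deviation gives 20 once then 7 forever.
  12/(1−δ) ≥ 20 + 7δ/(1−δ) ⇒ δ ≥ 8/13.
Enzo: cooperation gives 18 each period; deviation gives 28 once then 10 forever.
  δ ≥ 10/18 = 5/9.
Both must hold, so the binding constraint is Flux's: δ ≥ 8/13.

8/13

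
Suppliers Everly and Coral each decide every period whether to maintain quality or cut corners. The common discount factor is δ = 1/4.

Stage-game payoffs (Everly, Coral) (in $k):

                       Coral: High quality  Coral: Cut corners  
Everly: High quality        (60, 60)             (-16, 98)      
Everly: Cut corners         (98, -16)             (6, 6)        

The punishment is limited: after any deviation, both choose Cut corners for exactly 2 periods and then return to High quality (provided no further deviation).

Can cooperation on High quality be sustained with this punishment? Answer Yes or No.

No

Comparing payoff streams over the 3 periods until play realigns: cooperate → 60(1+δ+…+δ^2); deviate → 98 + 6(δ+…+δ^2).
Cooperation is sustained iff (60−6)(δ+…+δ^2) ≥ 98−60.
δ+…+δ^2 = 1/4·(1−(1/4)^2)/(1−1/4) = 0.3125, and (98−60)/(60−6) = 0.7037.
0.3125 < 0.7037, so cooperation is not sustainable.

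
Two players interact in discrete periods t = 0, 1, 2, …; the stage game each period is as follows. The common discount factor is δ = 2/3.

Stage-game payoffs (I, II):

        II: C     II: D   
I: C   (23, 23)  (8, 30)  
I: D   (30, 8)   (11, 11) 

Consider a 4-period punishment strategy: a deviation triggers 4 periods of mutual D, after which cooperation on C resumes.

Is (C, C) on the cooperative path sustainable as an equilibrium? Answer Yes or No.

Yes

Comparing payoff streams over the 5 periods until play realigns: cooperate → 23(1+δ+…+δ^4); deviate → 30 + 11(δ+…+δ^4).
Cooperation is sustained iff (23−11)(δ+…+δ^4) ≥ 30−23.
δ+…+δ^4 = 2/3·(1−(2/3)^4)/(1−2/3) = 1.6049, and (30−23)/(23−11) = 0.5833.
1.6049 ≥ 0.5833, so cooperation is sustainable.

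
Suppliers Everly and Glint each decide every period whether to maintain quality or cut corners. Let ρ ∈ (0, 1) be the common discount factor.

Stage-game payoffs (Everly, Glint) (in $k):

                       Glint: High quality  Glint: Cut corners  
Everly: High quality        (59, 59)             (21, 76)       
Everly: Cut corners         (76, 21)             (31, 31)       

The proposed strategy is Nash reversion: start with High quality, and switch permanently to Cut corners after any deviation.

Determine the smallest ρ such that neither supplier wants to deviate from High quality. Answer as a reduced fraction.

One-period gain from deviating is 76 − 59 = 17. The loss is 59 − 31 = 28 in every subsequent period, with present value 28·ρ/(1−ρ).
Deviation is unprofitable when 28·ρ/(1−ρ) ≥ 17, i.e. ρ/(1−ρ) ≥ 17/28.
Equivalently ρ ≥ 17/(17+28) = 17/45.

17/45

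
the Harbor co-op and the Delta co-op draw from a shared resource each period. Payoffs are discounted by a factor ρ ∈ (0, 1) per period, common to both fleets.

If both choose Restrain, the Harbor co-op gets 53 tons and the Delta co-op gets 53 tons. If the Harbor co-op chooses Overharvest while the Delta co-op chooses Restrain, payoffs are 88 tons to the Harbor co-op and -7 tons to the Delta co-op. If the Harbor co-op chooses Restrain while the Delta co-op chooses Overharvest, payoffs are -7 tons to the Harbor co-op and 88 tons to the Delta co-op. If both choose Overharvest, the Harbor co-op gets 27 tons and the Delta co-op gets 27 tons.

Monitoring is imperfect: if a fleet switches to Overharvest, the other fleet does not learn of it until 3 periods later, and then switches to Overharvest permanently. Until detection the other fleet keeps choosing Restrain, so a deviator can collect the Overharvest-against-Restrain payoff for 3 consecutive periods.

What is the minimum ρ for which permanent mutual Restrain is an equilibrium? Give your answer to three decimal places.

0.831

A deviator earns 88 for 3 periods, then 27 forever; cooperating earns 53 forever. Multiplying the IC by (1−ρ):
53 ≥ 88(1−ρ^3) + 27ρ^3, so 61·ρ^3 ≥ 35 and ρ^3 ≥ 35/61.
ρ ≥ (35/61)^(1/3) ≈ 0.831.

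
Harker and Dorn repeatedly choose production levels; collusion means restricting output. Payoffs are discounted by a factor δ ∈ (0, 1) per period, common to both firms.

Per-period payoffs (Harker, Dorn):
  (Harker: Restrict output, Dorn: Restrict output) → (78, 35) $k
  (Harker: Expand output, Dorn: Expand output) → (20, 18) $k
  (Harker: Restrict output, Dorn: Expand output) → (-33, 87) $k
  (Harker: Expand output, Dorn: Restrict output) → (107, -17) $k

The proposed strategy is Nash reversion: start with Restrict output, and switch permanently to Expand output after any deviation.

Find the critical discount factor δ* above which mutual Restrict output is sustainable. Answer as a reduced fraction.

52/69

For Harker: deviation gain 107−78 = 29, per-period punishment loss 78−20 = 58. IC gives δ ≥ 29/87 = 1/3.
For Dorn: gain 52, loss 17 per period, so δ ≥ 52/69.
The tighter constraint is Dorn's, so cooperation needs δ ≥ 52/69.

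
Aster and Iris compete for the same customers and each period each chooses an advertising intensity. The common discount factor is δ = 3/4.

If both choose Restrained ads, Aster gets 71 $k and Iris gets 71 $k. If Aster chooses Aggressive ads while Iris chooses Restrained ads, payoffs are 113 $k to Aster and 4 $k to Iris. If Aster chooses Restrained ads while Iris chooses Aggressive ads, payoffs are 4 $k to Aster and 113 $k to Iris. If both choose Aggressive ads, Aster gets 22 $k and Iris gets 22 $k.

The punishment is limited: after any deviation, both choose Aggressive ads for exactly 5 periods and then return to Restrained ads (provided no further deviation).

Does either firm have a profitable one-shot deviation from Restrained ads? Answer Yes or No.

Comparing payoff streams over the 6 periods until play realigns: cooperate → 71(1+δ+…+δ^5); deviate → 113 + 22(δ+…+δ^5).
Cooperation is sustained iff (71−22)(δ+…+δ^5) ≥ 113−71.
δ+…+δ^5 = 3/4·(1−(3/4)^5)/(1−3/4) = 2.2881, and (113−71)/(71−22) = 0.8571.
2.2881 ≥ 0.8571, so cooperation is sustainable.

No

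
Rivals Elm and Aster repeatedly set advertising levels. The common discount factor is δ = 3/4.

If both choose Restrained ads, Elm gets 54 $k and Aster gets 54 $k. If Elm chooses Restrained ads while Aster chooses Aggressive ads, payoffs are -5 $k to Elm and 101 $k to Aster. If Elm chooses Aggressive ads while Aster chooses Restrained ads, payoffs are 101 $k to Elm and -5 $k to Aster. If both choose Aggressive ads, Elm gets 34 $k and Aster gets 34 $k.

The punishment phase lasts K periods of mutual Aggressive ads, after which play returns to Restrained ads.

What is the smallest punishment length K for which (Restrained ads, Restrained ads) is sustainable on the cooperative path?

No profitable deviation requires (54−34)(δ+…+δ^K) ≥ 101−54, i.e. δ+…+δ^K ≥ 47/20 ≈ 2.3500.
With δ = 3/4, the partial sums are K=1: 0.7500, K=2: 1.3125, K=3: 1.7344, K=4: 2.0508, K=5: 2.2881, K=6: 2.4661.
K = 6 is the first length at which the sum reaches 2.3500.

6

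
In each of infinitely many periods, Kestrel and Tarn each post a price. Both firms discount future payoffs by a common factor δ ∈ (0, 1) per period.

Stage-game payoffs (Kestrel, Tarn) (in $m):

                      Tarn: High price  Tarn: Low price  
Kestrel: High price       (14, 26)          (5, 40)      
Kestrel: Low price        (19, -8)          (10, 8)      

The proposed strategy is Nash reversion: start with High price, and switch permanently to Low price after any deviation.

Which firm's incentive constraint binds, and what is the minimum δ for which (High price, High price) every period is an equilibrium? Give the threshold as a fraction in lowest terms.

Kestrel; δ ≥ 5/9

For Kestrel: deviation gain 19−14 = 5, per-period punishment loss 14−10 = 4. IC gives δ ≥ 5/9.
For Tarn: gain 14, loss 18 per period, so δ ≥ 14/32 = 7/16.
The tighter constraint is Kestrel's, so cooperation needs δ ≥ 5/9.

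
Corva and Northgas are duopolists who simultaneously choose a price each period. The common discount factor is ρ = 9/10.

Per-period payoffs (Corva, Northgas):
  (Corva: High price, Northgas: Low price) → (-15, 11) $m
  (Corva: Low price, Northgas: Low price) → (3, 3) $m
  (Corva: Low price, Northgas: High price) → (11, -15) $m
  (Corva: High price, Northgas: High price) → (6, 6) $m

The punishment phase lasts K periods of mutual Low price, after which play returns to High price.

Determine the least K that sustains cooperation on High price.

2

No profitable deviation requires (6−3)(ρ+…+ρ^K) ≥ 11−6, i.e. ρ+…+ρ^K ≥ 5/3 ≈ 1.6667.
With ρ = 9/10, the partial sums are K=1: 0.9000, K=2: 1.7100.
K = 2 is the first length at which the sum reaches 1.6667.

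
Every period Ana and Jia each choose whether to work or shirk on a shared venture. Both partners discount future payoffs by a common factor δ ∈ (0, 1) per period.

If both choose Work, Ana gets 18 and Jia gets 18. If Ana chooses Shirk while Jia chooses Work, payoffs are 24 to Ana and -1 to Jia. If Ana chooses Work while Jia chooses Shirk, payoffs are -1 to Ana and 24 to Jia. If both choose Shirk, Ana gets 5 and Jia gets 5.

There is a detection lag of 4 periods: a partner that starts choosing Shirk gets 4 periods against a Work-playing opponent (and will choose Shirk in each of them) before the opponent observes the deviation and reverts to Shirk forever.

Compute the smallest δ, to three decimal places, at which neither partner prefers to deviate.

A deviator earns 24 for 4 periods, then 5 forever; cooperating earns 18 forever. Multiplying the IC by (1−δ):
18 ≥ 24(1−δ^4) + 5δ^4, so 19·δ^4 ≥ 6 and δ^4 ≥ 6/19.
δ ≥ (6/19)^(1/4) ≈ 0.750.

0.750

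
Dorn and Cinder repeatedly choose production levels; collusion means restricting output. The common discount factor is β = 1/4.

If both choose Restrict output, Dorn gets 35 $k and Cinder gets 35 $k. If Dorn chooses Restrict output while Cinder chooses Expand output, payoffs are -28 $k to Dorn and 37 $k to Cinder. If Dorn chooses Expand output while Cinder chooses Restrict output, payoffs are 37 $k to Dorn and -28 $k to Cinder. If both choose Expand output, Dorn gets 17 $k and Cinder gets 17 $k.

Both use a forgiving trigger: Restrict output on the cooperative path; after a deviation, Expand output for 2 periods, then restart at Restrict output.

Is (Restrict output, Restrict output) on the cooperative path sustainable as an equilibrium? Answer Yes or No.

Yes

Comparing payoff streams over the 3 periods until play realigns: cooperate → 35(1+β+…+β^2); deviate → 37 + 17(β+…+β^2).
Cooperation is sustained iff (35−17)(β+…+β^2) ≥ 37−35.
β+…+β^2 = 1/4·(1−(1/4)^2)/(1−1/4) = 0.3125, and (37−35)/(35−17) = 0.1111.
0.3125 ≥ 0.1111, so cooperation is sustainable.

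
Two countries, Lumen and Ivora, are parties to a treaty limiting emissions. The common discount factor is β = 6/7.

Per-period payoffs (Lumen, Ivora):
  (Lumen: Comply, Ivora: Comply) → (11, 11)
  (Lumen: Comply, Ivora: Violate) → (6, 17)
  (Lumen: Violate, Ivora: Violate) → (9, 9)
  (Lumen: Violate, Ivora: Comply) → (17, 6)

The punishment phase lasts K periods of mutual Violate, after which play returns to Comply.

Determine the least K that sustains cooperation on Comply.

IC: β(1−β^K)/(1−β) ≥ (17−11)/(11−9) = 3.
With β = 6/7: need 1 − β^K ≥ 3·(1−6/7)/(6/7), i.e. β^K ≤ 0.5000.
Since (6/7)^4 = 0.5398 and (6/7)^5 = 0.4627, the smallest such K is 5.

5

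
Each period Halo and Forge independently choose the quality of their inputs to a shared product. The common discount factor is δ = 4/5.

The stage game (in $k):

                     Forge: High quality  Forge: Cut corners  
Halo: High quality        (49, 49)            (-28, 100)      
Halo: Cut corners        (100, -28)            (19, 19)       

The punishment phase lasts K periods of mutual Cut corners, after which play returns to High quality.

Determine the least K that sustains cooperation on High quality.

3

No profitable deviation requires (49−19)(δ+…+δ^K) ≥ 100−49, i.e. δ+…+δ^K ≥ 17/10 ≈ 1.7000.
With δ = 4/5, the partial sums are K=1: 0.8000, K=2: 1.4400, K=3: 1.9520.
K = 3 is the first length at which the sum reaches 1.7000.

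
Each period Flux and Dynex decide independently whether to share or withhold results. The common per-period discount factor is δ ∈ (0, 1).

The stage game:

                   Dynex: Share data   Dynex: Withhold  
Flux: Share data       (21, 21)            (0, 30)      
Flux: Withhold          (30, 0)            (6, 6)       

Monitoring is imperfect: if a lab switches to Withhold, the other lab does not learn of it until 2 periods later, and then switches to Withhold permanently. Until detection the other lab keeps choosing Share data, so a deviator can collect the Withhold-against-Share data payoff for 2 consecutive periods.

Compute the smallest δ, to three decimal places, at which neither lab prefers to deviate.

0.612

Deviating for the 2 undetected periods gains 30−21 = 9 per period over cooperation, then loses 21−6 = 15 per period forever once punishment starts.
Gain: 9(1 + δ + … + δ^1); loss: 15·δ^2/(1−δ).
No profitable deviation ⇔ 9(1−δ^2) ≤ 15·δ^2, i.e. δ^2 ≥ 9/(9+15) = 3/8.
Hence δ ≥ (3/8)^(1/2) ≈ 0.612.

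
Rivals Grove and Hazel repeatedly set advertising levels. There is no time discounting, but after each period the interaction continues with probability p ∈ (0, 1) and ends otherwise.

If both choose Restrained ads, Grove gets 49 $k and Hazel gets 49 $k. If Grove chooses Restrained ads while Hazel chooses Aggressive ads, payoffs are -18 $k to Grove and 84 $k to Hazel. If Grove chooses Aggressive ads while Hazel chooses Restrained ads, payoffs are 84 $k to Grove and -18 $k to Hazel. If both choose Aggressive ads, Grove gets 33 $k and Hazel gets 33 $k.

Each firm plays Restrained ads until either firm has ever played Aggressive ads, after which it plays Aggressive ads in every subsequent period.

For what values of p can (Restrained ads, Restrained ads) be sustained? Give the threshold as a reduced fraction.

Expected cooperation value is 49 + p·49 + p²·49 + … = 49/(1−p); deviation gives 84 + p·33/(1−p).
49 ≥ 84(1−p) + 33p ⇒ 51p ≥ 35 ⇒ p ≥ 35/51.

35/51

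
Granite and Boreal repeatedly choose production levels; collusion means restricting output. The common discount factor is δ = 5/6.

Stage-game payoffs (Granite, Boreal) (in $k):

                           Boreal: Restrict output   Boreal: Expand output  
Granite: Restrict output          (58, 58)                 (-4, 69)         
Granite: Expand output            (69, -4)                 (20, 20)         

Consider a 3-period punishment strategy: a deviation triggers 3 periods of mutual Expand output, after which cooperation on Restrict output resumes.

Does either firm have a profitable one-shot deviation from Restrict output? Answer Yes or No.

IC: δ+…+δ^3 ≥ (69−58)/(58−20) = 11/38.
At δ = 5/6: partial sum = 2.1065 ≥ 0.2895. Cooperation sustainable.

No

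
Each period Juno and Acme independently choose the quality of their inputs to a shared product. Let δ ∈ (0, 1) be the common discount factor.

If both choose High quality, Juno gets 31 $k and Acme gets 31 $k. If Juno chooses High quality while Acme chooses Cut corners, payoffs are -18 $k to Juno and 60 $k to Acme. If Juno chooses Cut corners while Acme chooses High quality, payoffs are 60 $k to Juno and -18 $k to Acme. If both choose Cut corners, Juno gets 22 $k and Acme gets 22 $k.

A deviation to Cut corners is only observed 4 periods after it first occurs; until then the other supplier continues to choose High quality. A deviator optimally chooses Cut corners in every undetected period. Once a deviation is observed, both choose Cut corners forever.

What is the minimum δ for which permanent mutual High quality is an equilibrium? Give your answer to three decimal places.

0.935

Deviating for the 4 undetected periods gains 60−31 = 29 per period over cooperation, then loses 31−22 = 9 per period forever once punishment starts.
Gain: 29(1 + δ + … + δ^3); loss: 9·δ^4/(1−δ).
No profitable deviation ⇔ 29(1−δ^4) ≤ 9·δ^4, i.e. δ^4 ≥ 29/(29+9) = 29/38.
Hence δ ≥ (29/38)^(1/4) ≈ 0.935.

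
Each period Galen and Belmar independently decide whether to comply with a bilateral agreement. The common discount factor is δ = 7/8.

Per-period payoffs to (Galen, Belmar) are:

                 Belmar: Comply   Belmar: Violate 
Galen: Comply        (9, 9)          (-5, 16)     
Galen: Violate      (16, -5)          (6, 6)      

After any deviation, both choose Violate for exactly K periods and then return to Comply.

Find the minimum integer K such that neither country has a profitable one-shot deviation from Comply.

Need Σ_{k=1}^{K} δ^k ≥ (16−9)/(9−6) = 2.3333 at δ = 7/8.
At K = 3 the sum is 2.3105 < 2.3333; at K = 4 it is 2.8967 ≥ 2.3333.
So the minimum punishment length is K = 4.

4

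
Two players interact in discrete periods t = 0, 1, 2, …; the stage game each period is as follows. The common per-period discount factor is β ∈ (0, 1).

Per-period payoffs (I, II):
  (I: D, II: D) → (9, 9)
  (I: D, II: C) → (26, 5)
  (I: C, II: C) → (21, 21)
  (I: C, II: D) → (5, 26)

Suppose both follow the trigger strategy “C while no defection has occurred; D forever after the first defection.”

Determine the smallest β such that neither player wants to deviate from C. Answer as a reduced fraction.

5/17

One-period gain from deviating is 26 − 21 = 5. The loss is 21 − 9 = 12 in every subsequent period, with present value 12·β/(1−β).
Deviation is unprofitable when 12·β/(1−β) ≥ 5, i.e. β/(1−β) ≥ 5/12.
Equivalently β ≥ 5/(5+12) = 5/17.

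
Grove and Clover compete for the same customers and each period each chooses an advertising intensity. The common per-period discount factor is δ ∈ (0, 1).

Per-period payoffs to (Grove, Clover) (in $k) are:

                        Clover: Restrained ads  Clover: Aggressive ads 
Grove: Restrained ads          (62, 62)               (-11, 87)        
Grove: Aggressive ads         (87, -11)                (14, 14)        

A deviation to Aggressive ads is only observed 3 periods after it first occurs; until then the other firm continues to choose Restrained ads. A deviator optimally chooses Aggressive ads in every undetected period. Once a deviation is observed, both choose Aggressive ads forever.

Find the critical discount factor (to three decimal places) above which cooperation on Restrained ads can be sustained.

The best deviation is to choose Aggressive ads for all 3 undetected periods, earning 87 each, then 14 forever once detected.
Deviation value: 87(1−δ^3)/(1−δ) + 14δ^3/(1−δ); cooperation value: 62/(1−δ).
IC: 62 ≥ 87(1−δ^3) + 14δ^3 = 87 − 73δ^3.
So δ^3 ≥ 25/73, giving δ ≥ (25/73)^(1/3) ≈ 0.700.

0.700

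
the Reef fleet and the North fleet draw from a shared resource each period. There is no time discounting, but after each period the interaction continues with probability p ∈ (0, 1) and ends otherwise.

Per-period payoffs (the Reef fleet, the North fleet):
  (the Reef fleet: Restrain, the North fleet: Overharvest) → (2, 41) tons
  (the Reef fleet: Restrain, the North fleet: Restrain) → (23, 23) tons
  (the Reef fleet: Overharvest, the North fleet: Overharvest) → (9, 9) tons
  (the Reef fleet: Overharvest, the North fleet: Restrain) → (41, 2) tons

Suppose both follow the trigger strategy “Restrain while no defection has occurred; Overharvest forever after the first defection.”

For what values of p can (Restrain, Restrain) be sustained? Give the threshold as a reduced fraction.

Expected cooperation value is 23 + p·23 + p²·23 + … = 23/(1−p); deviation gives 41 + p·9/(1−p).
23 ≥ 41(1−p) + 9p ⇒ 32p ≥ 18 ⇒ p ≥ 18/32 = 9/16.

9/16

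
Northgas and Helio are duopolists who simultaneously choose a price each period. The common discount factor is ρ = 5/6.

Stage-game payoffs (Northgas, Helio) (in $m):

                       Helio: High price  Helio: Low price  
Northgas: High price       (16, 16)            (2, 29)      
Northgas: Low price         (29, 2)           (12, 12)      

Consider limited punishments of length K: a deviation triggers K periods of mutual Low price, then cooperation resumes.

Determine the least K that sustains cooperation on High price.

IC: ρ(1−ρ^K)/(1−ρ) ≥ (29−16)/(16−12) = 13/4.
With ρ = 5/6: need 1 − ρ^K ≥ 13/4·(1−5/6)/(5/6), i.e. ρ^K ≤ 0.3500.
Since (5/6)^5 = 0.4019 and (5/6)^6 = 0.3349, the smallest such K is 6.

6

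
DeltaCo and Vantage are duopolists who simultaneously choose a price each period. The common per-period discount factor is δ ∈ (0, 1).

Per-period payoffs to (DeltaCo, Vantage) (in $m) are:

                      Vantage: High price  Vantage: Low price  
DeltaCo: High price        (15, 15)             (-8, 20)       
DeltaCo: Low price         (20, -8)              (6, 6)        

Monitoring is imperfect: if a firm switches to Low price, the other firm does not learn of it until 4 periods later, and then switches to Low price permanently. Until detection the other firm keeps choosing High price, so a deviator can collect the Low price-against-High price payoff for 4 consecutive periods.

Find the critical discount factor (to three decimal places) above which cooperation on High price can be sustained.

0.773

The best deviation is to choose Low price for all 4 undetected periods, earning 20 each, then 6 forever once detected.
Deviation value: 20(1−δ^4)/(1−δ) + 6δ^4/(1−δ); cooperation value: 15/(1−δ).
IC: 15 ≥ 20(1−δ^4) + 6δ^4 = 20 − 14δ^4.
So δ^4 ≥ 5/14, giving δ ≥ (5/14)^(1/4) ≈ 0.773.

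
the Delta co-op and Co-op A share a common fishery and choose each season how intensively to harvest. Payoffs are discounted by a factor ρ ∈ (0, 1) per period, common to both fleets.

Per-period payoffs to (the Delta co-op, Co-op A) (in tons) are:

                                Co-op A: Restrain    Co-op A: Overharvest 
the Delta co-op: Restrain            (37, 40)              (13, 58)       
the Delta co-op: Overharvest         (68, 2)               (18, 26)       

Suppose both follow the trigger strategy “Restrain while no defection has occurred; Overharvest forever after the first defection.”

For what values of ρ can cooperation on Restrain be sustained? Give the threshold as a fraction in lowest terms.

For the Delta co-op: deviation gain 68−37 = 31, per-period punishment loss 37−18 = 19. IC gives ρ ≥ 31/50.
For Co-op A: gain 18, loss 14 per period, so ρ ≥ 18/32 = 9/16.
The tighter constraint is the Delta co-op's, so cooperation needs ρ ≥ 31/50.

31/50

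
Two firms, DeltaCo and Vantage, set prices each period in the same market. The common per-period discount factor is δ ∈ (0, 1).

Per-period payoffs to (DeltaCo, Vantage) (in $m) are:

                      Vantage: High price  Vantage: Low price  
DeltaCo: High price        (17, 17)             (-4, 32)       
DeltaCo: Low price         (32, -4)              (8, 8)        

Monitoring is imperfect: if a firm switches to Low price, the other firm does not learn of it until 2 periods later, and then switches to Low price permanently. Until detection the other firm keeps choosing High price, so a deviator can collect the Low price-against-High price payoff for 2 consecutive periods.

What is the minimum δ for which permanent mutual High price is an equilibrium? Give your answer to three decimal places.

0.791

Deviating for the 2 undetected periods gains 32−17 = 15 per period over cooperation, then loses 17−8 = 9 per period forever once punishment starts.
Gain: 15(1 + δ + … + δ^1); loss: 9·δ^2/(1−δ).
No profitable deviation ⇔ 15(1−δ^2) ≤ 9·δ^2, i.e. δ^2 ≥ 15/(15+9) = 5/8.
Hence δ ≥ (5/8)^(1/2) ≈ 0.791.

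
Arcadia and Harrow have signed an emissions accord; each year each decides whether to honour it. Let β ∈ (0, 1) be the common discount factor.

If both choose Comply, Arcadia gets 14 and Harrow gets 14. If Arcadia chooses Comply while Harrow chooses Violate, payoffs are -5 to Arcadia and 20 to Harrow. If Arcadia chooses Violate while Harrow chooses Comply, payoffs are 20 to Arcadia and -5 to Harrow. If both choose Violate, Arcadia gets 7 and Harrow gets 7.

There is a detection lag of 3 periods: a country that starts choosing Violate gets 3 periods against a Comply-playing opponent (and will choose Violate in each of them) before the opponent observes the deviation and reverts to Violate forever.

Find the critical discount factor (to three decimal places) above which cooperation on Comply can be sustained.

A deviator earns 20 for 3 periods, then 7 forever; cooperating earns 14 forever. Multiplying the IC by (1−β):
14 ≥ 20(1−β^3) + 7β^3, so 13·β^3 ≥ 6 and β^3 ≥ 6/13.
β ≥ (6/13)^(1/3) ≈ 0.773.

0.773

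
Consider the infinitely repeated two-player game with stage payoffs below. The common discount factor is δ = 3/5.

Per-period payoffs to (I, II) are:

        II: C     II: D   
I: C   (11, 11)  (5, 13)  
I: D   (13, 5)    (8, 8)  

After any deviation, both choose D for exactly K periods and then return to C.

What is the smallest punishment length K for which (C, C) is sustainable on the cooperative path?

No profitable deviation requires (11−8)(δ+…+δ^K) ≥ 13−11, i.e. δ+…+δ^K ≥ 2/3 ≈ 0.6667.
With δ = 3/5, the partial sums are K=1: 0.6000, K=2: 0.9600.
K = 2 is the first length at which the sum reaches 0.6667.

2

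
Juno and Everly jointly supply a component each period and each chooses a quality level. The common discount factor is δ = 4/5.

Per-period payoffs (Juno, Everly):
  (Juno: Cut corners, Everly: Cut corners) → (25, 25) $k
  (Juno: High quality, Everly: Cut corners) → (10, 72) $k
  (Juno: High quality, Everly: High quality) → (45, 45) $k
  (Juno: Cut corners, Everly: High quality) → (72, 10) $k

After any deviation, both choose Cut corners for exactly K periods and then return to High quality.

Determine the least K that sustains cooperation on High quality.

2

Need Σ_{k=1}^{K} δ^k ≥ (72−45)/(45−25) = 1.3500 at δ = 4/5.
At K = 1 the sum is 0.8000 < 1.3500; at K = 2 it is 1.4400 ≥ 1.3500.
So the minimum punishment length is K = 2.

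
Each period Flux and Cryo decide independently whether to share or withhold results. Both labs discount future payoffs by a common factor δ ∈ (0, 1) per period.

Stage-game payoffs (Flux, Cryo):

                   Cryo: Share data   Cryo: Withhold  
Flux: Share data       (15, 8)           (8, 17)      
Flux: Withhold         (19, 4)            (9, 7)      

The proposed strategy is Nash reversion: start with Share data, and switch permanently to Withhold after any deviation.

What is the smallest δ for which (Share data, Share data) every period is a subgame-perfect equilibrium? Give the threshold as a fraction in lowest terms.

Flux: cooperation gives 15 each period; deviation gives 19 once then 9 forever.
  15/(1−δ) ≥ 19 + 9δ/(1−δ) ⇒ δ ≥ 4/10 = 2/5.
Cryo: cooperation gives 8 each period; deviation gives 17 once then 7 forever.
  δ ≥ 9/10.
Both must hold, so the binding constraint is Cryo's: δ ≥ 9/10.

9/10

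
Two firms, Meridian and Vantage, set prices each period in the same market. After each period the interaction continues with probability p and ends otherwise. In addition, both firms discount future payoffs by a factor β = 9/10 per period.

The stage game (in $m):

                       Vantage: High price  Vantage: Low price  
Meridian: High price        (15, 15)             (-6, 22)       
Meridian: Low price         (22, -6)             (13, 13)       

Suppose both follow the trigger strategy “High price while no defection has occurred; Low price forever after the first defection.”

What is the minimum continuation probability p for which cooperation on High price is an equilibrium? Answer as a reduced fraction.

Expected continuation weight on next period's payoff is β·p = 9/10·p, which plays the role of the discount factor.
Cooperation requires 9/10·p ≥ (22−15)/(22−13) = 7/9, hence p ≥ 70/81.

70/81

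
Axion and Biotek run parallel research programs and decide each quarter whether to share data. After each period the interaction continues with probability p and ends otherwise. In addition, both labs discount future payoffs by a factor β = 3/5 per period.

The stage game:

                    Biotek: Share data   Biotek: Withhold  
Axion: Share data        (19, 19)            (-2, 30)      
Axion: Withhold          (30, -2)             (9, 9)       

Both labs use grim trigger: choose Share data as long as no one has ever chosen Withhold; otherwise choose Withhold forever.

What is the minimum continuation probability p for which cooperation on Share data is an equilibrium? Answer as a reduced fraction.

55/63

Expected continuation weight on next period's payoff is β·p = 3/5·p, which plays the role of the discount factor.
Cooperation requires 3/5·p ≥ (30−19)/(30−9) = 11/21, hence p ≥ 55/63.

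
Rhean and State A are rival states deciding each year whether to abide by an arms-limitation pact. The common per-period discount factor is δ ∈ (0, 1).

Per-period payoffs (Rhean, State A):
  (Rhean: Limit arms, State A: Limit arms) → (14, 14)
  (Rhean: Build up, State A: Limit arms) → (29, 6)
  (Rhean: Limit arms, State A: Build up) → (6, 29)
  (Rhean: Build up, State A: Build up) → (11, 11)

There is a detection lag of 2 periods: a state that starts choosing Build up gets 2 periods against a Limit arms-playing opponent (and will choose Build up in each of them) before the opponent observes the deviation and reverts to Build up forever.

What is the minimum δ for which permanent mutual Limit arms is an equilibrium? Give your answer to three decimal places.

0.913

A deviator earns 29 for 2 periods, then 11 forever; cooperating earns 14 forever. Multiplying the IC by (1−δ):
14 ≥ 29(1−δ^2) + 11δ^2, so 18·δ^2 ≥ 15 and δ^2 ≥ 5/6.
δ ≥ (5/6)^(1/2) ≈ 0.913.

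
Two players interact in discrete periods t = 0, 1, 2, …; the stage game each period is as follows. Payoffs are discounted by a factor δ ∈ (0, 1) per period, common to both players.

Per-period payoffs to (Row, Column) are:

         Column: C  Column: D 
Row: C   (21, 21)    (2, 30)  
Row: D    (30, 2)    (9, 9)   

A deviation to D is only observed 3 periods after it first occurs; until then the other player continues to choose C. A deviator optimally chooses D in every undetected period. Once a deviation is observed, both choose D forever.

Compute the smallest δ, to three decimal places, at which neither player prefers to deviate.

0.754

The best deviation is to choose D for all 3 undetected periods, earning 30 each, then 9 forever once detected.
Deviation value: 30(1−δ^3)/(1−δ) + 9δ^3/(1−δ); cooperation value: 21/(1−δ).
IC: 21 ≥ 30(1−δ^3) + 9δ^3 = 30 − 21δ^3.
So δ^3 ≥ 9/21 = 3/7, giving δ ≥ (3/7)^(1/3) ≈ 0.754.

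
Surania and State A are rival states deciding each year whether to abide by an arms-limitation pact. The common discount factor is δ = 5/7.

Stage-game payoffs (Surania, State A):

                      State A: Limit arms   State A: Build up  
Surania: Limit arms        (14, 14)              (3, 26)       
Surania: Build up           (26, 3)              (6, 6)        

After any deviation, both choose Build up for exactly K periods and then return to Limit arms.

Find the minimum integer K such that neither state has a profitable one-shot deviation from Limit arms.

No profitable deviation requires (14−6)(δ+…+δ^K) ≥ 26−14, i.e. δ+…+δ^K ≥ 3/2 ≈ 1.5000.
With δ = 5/7, the partial sums are K=1: 0.7143, K=2: 1.2245, K=3: 1.5889.
K = 3 is the first length at which the sum reaches 1.5000.

3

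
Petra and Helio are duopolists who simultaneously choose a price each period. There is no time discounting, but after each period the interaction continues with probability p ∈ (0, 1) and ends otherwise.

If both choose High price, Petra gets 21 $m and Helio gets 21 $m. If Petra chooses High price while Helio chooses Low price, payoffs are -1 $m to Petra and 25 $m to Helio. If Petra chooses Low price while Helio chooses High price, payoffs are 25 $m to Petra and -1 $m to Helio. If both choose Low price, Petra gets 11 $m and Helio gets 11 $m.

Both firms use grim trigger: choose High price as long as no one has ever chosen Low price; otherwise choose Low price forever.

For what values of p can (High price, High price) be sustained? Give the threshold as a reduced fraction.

2/7

Expected cooperation value is 21 + p·21 + p²·21 + … = 21/(1−p); deviation gives 25 + p·11/(1−p).
21 ≥ 25(1−p) + 11p ⇒ 14p ≥ 4 ⇒ p ≥ 4/14 = 2/7.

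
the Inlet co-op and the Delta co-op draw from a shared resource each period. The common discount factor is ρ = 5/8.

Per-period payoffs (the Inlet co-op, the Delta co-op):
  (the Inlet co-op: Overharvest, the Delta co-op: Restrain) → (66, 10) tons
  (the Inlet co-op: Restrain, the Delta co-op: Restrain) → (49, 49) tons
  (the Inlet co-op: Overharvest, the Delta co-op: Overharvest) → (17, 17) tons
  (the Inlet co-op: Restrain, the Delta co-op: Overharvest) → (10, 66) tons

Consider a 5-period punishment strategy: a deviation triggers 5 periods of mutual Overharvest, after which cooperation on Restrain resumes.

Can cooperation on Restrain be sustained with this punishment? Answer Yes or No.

A one-shot deviation gives 66 now, then 17 for 5 periods, then back to 49.
Gain from deviating: (66−49) today; loss: (49−17) in each of the next 5 periods.
No-deviation condition: (49−17)(ρ+…+ρ^5) ≥ 66−49, i.e. ρ+…+ρ^5 ≥ 17/32.
At ρ = 5/8: ρ+…+ρ^5 = 1.5077 ≥ 0.5312.
So cooperation is sustainable.

Yes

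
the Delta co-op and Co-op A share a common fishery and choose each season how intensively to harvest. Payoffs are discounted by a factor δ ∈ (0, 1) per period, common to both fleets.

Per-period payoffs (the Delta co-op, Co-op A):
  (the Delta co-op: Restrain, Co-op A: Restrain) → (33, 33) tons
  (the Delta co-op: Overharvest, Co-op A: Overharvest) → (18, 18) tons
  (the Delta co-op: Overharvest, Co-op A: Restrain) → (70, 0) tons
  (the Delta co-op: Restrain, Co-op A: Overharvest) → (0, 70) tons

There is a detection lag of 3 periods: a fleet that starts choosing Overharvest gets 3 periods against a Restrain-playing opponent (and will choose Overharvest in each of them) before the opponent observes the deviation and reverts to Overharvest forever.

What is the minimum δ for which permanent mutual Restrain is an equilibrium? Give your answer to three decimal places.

Deviating for the 3 undetected periods gains 70−33 = 37 per period over cooperation, then loses 33−18 = 15 per period forever once punishment starts.
Gain: 37(1 + δ + … + δ^2); loss: 15·δ^3/(1−δ).
No profitable deviation ⇔ 37(1−δ^3) ≤ 15·δ^3, i.e. δ^3 ≥ 37/(37+15) = 37/52.
Hence δ ≥ (37/52)^(1/3) ≈ 0.893.

0.893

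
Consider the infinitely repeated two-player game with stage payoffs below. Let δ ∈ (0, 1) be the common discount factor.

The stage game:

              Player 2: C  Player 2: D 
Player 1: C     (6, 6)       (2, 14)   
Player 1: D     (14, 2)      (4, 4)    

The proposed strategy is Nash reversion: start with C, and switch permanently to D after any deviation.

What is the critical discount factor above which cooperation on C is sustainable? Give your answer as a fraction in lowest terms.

4/5

Cooperation forever yields 6 each period: 6/(1−δ).
Deviating yields 14 once, then 4 forever: 14 + 4δ/(1−δ).
No profitable deviation requires 6/(1−δ) ≥ 14 + 4δ/(1−δ).
Multiplying by (1−δ): 6 ≥ 14(1−δ) + 4δ = 14 − 10δ.
So 10δ ≥ 8, i.e. δ ≥ 8/10 = 4/5.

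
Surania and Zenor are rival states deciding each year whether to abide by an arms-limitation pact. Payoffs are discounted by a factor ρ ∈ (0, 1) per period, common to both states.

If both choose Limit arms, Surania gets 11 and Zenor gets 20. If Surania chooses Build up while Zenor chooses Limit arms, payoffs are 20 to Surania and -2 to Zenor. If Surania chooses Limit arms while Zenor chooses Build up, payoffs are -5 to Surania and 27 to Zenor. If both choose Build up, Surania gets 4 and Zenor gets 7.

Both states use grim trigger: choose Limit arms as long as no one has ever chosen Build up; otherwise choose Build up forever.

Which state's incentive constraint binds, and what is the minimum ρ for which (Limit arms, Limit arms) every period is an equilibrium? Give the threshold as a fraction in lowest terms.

For Surania: deviation gain 20−11 = 9, per-period punishment loss 11−4 = 7. IC gives ρ ≥ 9/16.
For Zenor: gain 7, loss 13 per period, so ρ ≥ 7/20.
The tighter constraint is Surania's, so cooperation needs ρ ≥ 9/16.

Surania; ρ ≥ 9/16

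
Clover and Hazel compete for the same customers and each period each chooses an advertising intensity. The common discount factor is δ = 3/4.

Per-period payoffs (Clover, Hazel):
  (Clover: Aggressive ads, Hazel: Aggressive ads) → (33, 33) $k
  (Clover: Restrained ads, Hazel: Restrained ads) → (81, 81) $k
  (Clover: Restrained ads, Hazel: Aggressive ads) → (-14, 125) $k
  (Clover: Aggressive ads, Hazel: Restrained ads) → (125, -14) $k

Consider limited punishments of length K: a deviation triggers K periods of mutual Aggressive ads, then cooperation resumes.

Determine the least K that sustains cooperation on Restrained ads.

Need Σ_{k=1}^{K} δ^k ≥ (125−81)/(81−33) = 0.9167 at δ = 3/4.
At K = 1 the sum is 0.7500 < 0.9167; at K = 2 it is 1.3125 ≥ 0.9167.
So the minimum punishment length is K = 2.

2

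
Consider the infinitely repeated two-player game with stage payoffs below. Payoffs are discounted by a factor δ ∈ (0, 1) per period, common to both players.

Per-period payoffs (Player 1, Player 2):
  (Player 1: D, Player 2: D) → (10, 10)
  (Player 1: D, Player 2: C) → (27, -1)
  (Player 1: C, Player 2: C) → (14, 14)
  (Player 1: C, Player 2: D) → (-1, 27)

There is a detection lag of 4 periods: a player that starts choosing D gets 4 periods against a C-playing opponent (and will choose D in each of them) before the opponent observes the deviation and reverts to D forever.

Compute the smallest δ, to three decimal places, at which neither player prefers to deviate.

Deviating for the 4 undetected periods gains 27−14 = 13 per period over cooperation, then loses 14−10 = 4 per period forever once punishment starts.
Gain: 13(1 + δ + … + δ^3); loss: 4·δ^4/(1−δ).
No profitable deviation ⇔ 13(1−δ^4) ≤ 4·δ^4, i.e. δ^4 ≥ 13/(13+4) = 13/17.
Hence δ ≥ (13/17)^(1/4) ≈ 0.935.

0.935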